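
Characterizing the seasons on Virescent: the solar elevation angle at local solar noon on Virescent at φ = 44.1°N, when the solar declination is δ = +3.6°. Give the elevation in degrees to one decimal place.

49.5°

At local noon the hour angle is zero, so the zenith angle equals |φ − δ| = |+44.1° − (+3.600°)| = 40.500°.
Elevation = 90° − 40.500° = 49.5°.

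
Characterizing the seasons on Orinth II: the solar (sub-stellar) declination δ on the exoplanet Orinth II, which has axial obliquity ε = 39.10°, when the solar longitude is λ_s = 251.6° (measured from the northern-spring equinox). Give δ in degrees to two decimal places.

sin δ = sin ε · sin λ_s = sin 39.10° × sin 251.6° = -0.598433.
δ = arcsin(-0.598433) = -36.76°.

δ = -36.76°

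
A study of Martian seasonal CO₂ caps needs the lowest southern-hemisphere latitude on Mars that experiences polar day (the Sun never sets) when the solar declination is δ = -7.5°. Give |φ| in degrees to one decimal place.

|φ| = 82.5°

Polar day requires cos H₀ = −tan φ tan δ ≤ −1, i.e. tan φ tan δ ≥ 1.
The boundary is |tan φ| · |tan δ| = 1, so |φ| = 90° − |δ| = 90° − 7.5° = 82.5° in the southern hemisphere.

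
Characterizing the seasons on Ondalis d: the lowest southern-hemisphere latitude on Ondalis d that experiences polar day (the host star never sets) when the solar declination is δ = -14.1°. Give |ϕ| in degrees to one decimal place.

Polar day requires cos h₀ = −tan ϕ tan δ ≤ −1, i.e. tan ϕ tan δ ≥ 1.
The boundary is |tan ϕ| · |tan δ| = 1, so |ϕ| = 90° − |δ| = 90° − 14.1° = 75.9° in the southern hemisphere.

|ϕ| = 75.9°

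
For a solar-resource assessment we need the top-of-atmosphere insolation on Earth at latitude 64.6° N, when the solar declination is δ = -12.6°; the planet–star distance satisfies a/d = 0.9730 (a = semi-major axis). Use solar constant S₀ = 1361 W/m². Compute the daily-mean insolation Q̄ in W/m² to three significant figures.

Q̄ ≈ 64.1 W/m²

cos H₀ = −tan(+64.6°) tan(-12.600°) = 0.4707, H₀ = 1.0807 rad.
Bracket: H₀ sin φ sin δ + cos φ cos δ sin H₀ = 1.0807×0.90334×-0.21814 + 0.42894×0.97592×0.88227 = -0.212957 + 0.369328 = 0.156371.
Inverse-square distance factor (a/d)² = 0.9730² = 0.946729.
Q̄ = (S₀/π) × 0.946729 × [bracket] = (1361/π) × 0.946729 × 0.156371 = 64.13 W/m².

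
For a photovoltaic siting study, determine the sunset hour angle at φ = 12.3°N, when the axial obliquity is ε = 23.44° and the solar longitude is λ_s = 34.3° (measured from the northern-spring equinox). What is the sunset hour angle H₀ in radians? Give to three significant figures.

Solar declination: sin δ = sin ε · sin λ_s = sin 23.44° × sin 34.3° = 0.22416, so δ = +12.954°.
cos H₀ = −tan φ · tan δ = −tan(+12.3°) × tan(+12.954°) = -0.0502, so H₀ = 1.6210 rad = 92.87°.

H₀ = 1.62 rad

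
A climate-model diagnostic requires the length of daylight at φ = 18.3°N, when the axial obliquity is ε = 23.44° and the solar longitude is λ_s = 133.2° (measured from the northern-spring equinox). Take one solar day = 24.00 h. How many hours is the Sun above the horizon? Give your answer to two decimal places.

Solar declination: sin δ = sin ε · sin λ_s = sin 23.44° × sin 133.2° = 0.28998, so δ = +16.856°.
cos H₀ = −tan φ · tan δ = −tan(+18.3°) × tan(+16.856°) = -0.1002, so H₀ = 1.6712 rad = 95.75°.
Daylight = 2H₀/(2π) × 24.00 h = (1.6712/π) × 24.00 = 12.77 h.

12.77 h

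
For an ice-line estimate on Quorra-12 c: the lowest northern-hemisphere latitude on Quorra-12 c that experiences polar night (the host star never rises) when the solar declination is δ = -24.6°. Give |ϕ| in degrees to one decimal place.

Polar night requires cos h₀ = −tan ϕ tan δ ≥ 1, i.e. tan ϕ tan δ ≤ −1.
The boundary is |tan ϕ| · |tan δ| = 1, so |ϕ| = 90° − |δ| = 90° − 24.6° = 65.4° in the northern hemisphere.

|ϕ| = 65.4°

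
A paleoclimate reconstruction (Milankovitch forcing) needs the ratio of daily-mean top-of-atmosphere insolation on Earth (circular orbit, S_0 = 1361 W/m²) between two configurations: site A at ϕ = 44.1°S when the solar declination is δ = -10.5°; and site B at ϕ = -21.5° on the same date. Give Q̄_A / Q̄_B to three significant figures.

Q̄_A / Q̄_B ≈ 0.897

— Configuration A (ϕ=-44.1°):
cos h₀ = −tan(-44.1°) tan(-10.500°) = -0.1796, h₀ = 1.7514 rad.
Bracket: h₀ sin ϕ sin δ + cos ϕ cos δ sin h₀ = 1.7514×-0.69591×-0.18224 + 0.71813×0.98325×0.98374 = 0.222117 + 0.694620 = 0.916737.
Q̄ = (S_0/π) × [bracket] = (1361/π) × 0.916737 = 397.15 W/m².
— Configuration B (ϕ=-21.5°):
cos h₀ = −tan(-21.5°) tan(-10.500°) = -0.0730, h₀ = 1.6439 rad.
Bracket: h₀ sin ϕ sin δ + cos ϕ cos δ sin h₀ = 1.6439×-0.36650×-0.18224 + 0.93042×0.98325×0.99733 = 0.109798 + 0.912393 = 1.022191.
Q̄ = (S_0/π) × [bracket] = (1361/π) × 1.022191 = 442.83 W/m².
Ratio Q̄_A / Q̄_B = 397.15 / 442.83 = 0.8968.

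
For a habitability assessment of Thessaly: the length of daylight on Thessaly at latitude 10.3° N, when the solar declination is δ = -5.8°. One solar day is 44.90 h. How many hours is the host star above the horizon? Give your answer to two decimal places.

cos h₀ = −tan ϕ · tan δ = −tan(+10.3°) × tan(-5.800°) = 0.0185, so h₀ = 1.5523 rad = 88.94°.
Daylight = 2h₀/(2π) × 44.90 h = (1.5523/π) × 44.90 = 22.19 h.

22.19 h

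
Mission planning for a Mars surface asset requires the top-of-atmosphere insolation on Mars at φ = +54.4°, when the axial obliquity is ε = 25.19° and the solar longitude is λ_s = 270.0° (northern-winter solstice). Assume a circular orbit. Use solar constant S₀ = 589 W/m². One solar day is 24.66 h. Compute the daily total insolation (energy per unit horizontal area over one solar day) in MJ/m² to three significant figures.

Solar declination: sin δ = sin ε · sin λ_s = sin 25.19° × sin 270.0° = -0.42562, so δ = -25.190°.
cos H₀ = −tan(+54.4°) tan(-25.190°) = 0.6570, H₀ = 0.8540 rad.
Bracket: H₀ sin φ sin δ + cos φ cos δ sin H₀ = 0.8540×0.81310×-0.42562 + 0.58212×0.90490×0.75391 = -0.295545 + 0.397130 = 0.101585.
Q̄ = (S₀/π) × [bracket] = (589/π) × 0.101585 = 19.046 W/m².
Daily total = Q̄ × 24.66 h × 3600 s/h = 19.046 × 24.66 × 3600 / 10⁶ = 1.691 MJ/m².

1.69 MJ/m²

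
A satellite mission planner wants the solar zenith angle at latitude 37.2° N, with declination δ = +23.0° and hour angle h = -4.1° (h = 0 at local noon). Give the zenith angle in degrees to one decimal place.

cos θ_z = sin ϕ sin δ + cos ϕ cos δ cos h = 0.236236 + 0.731333 = 0.967569.
θ_z = arccos(0.967569) = 14.6°.

θ_z = 14.6°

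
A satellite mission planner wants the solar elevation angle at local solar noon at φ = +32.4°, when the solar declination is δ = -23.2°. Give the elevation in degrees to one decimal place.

34.4°

At local noon the hour angle is zero, so the zenith angle equals |φ − δ| = |+32.4° − (-23.200°)| = 55.600°.
Elevation = 90° − 55.600° = 34.4°.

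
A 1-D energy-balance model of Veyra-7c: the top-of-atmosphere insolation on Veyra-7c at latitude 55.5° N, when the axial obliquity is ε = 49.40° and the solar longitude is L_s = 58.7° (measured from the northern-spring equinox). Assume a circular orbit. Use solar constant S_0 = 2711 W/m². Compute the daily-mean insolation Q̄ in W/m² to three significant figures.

Solar declination: sin δ = sin ε · sin L_s = sin 49.40° × sin 58.7° = 0.64877, so δ = +40.449°.
cos h₀ = −tan(+55.5°) tan(+40.449°) = -1.2404 ≤ −1 ⇒ polar day, h₀ = π.
Bracket: h₀ sin ϕ sin δ + cos ϕ cos δ sin h₀ = 3.1416×0.82413×0.64877 + 0.56641×0.76099×0.00000 = 1.679722 + 0.000000 = 1.679722.
Q̄ = (S_0/π) × [bracket] = (2711/π) × 1.679722 = 1449 W/m².

Q̄ ≈ 1.45e+03 W/m²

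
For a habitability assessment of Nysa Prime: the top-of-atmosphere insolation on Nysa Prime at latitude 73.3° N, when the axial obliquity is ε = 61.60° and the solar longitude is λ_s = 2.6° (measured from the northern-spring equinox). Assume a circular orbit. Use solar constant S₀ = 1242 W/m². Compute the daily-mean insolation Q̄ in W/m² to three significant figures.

Solar declination: sin δ = sin ε · sin λ_s = sin 61.60° × sin 2.6° = 0.03990, so δ = +2.287°.
cos H₀ = −tan(+73.3°) tan(+2.287°) = -0.1331, H₀ = 1.7043 rad.
Bracket: H₀ sin φ sin δ + cos φ cos δ sin H₀ = 1.7043×0.95782×0.03990 + 0.28736×0.99920×0.99110 = 0.065133 + 0.284575 = 0.349708.
Q̄ = (S₀/π) × [bracket] = (1242/π) × 0.349708 = 138.3 W/m².

Q̄ ≈ 138 W/m²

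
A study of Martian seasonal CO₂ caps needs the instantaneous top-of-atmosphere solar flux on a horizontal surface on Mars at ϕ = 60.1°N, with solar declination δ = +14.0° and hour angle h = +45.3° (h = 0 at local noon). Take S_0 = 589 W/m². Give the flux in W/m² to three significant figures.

324 W/m²

cos θ_z = sin ϕ sin δ + cos ϕ cos δ cos h = 0.209721 + 0.340218 = 0.549939.
Flux = S_0 · cos θ_z = 589 × 0.549939 = 323.9 W/m².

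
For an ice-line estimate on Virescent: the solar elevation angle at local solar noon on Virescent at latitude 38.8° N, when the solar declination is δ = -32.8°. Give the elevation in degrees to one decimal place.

18.4°

At local noon the hour angle is zero, so the zenith angle equals |φ − δ| = |+38.8° − (-32.800°)| = 71.600°.
Elevation = 90° − 71.600° = 18.4°.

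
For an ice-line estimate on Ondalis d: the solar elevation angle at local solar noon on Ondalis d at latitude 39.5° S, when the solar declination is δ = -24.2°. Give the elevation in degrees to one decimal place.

74.7°

At local noon the hour angle is zero, so the zenith angle equals |φ − δ| = |-39.5° − (-24.200°)| = 15.300°.
Elevation = 90° − 15.300° = 74.7°.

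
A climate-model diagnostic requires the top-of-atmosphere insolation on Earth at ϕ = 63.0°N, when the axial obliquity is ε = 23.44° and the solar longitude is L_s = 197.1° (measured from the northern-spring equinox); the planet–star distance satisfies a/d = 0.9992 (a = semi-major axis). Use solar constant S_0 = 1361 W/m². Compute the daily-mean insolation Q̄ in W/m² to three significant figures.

Q̄ ≈ 129 W/m²

Solar declination: sin δ = sin ε · sin L_s = sin 23.44° × sin 197.1° = -0.11697, so δ = -6.717°.
cos h₀ = −tan(+63.0°) tan(-6.717°) = 0.2311, h₀ = 1.3375 rad.
Bracket: h₀ sin ϕ sin δ + cos ϕ cos δ sin h₀ = 1.3375×0.89101×-0.11697 + 0.45399×0.99314×0.97292 = -0.139396 + 0.438666 = 0.299270.
Inverse-square distance factor (a/d)² = 0.9992² = 0.998401.
Q̄ = (S_0/π) × 0.998401 × [bracket] = (1361/π) × 0.998401 × 0.299270 = 129.4 W/m².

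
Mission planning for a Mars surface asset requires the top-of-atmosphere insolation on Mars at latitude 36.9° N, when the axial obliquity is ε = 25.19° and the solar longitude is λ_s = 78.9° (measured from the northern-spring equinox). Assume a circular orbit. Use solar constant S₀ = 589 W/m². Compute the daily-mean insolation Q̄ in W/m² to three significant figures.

Q̄ ≈ 218 W/m²

Solar declination: sin δ = sin ε · sin λ_s = sin 25.19° × sin 78.9° = 0.41766, so δ = +24.687°.
cos H₀ = −tan(+36.9°) tan(+24.687°) = -0.3451, H₀ = 1.9232 rad.
Bracket: H₀ sin φ sin δ + cos φ cos δ sin H₀ = 1.9232×0.60042×0.41766 + 0.79968×0.90860×0.93855 = 0.482284 + 0.681940 = 1.164224.
Q̄ = (S₀/π) × [bracket] = (589/π) × 1.164224 = 218.3 W/m².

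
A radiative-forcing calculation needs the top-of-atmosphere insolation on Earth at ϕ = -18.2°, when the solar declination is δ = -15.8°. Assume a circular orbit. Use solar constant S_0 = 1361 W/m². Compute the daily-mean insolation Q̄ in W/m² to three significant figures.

cos h₀ = −tan(-18.2°) tan(-15.800°) = -0.0930, h₀ = 1.6640 rad.
Bracket: h₀ sin ϕ sin δ + cos ϕ cos δ sin h₀ = 1.6640×-0.31233×-0.27228 + 0.94997×0.96222×0.99566 = 0.141509 + 0.910113 = 1.051622.
Q̄ = (S_0/π) × [bracket] = (1361/π) × 1.051622 = 455.6 W/m².

Q̄ ≈ 456 W/m²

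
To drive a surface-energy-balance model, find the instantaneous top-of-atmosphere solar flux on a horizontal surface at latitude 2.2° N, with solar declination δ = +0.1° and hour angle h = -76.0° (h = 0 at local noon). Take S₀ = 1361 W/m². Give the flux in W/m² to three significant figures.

cos θ_z = sin φ sin δ + cos φ cos δ cos h = 0.000067 + 0.241743 = 0.241810.
Flux = S₀ · cos θ_z = 1361 × 0.241810 = 329.1 W/m².

329 W/m²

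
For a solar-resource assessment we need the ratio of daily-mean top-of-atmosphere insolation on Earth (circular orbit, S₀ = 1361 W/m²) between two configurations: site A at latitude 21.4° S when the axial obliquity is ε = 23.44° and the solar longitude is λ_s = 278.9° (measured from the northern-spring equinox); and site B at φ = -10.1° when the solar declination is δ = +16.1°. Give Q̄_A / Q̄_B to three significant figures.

Q̄_A / Q̄_B ≈ 1.26

— Configuration A (φ=-21.4°):
Solar declination: sin δ = sin ε · sin λ_s = sin 23.44° × sin 278.9° = -0.39300, so δ = -23.141°.
cos H₀ = −tan(-21.4°) tan(-23.141°) = -0.1675, H₀ = 1.7391 rad.
Bracket: H₀ sin φ sin δ + cos φ cos δ sin H₀ = 1.7391×-0.36488×-0.39300 + 0.93106×0.91954×0.98587 = 0.249383 + 0.844050 = 1.093433.
Q̄ = (S₀/π) × [bracket] = (1361/π) × 1.093433 = 473.70 W/m².
— Configuration B (φ=-10.1°):
cos H₀ = −tan(-10.1°) tan(+16.100°) = 0.0514, H₀ = 1.5194 rad.
Bracket: H₀ sin φ sin δ + cos φ cos δ sin H₀ = 1.5194×-0.17537×0.27731 + 0.98450×0.96078×0.99868 = -0.073891 + 0.944639 = 0.870748.
Q̄ = (S₀/π) × [bracket] = (1361/π) × 0.870748 = 377.23 W/m².
Ratio Q̄_A / Q̄_B = 473.70 / 377.23 = 1.256.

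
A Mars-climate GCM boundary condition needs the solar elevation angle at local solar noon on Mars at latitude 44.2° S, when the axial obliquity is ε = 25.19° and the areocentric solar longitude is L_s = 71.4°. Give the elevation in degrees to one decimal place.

22.0°

sin δ = sin 25.19° × sin 71.4° = 0.40339, so δ = +23.790°.
At local noon the hour angle is zero, so the zenith angle equals |ϕ − δ| = |-44.2° − (+23.790°)| = 67.990°.
Elevation = 90° − 67.990° = 22.0°.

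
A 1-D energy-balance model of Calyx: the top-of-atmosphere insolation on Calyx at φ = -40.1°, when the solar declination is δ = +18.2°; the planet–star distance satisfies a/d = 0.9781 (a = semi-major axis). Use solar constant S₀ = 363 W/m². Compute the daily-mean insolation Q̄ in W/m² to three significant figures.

cos H₀ = −tan(-40.1°) tan(+18.200°) = 0.2769, H₀ = 1.2903 rad.
Bracket: H₀ sin φ sin δ + cos φ cos δ sin H₀ = 1.2903×-0.64412×0.31233 + 0.76492×0.94997×0.96091 = -0.259580 + 0.698246 = 0.438666.
Inverse-square distance factor (a/d)² = 0.9781² = 0.956680.
Q̄ = (S₀/π) × 0.956680 × [bracket] = (363/π) × 0.956680 × 0.438666 = 48.49 W/m².

Q̄ ≈ 48.5 W/m²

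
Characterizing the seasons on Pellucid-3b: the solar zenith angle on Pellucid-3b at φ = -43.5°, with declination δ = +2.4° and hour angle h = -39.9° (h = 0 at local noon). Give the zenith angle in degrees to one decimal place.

cos θ_z = sin φ sin δ + cos φ cos δ cos h = -0.028825 + 0.555994 = 0.527169.
θ_z = arccos(0.527169) = 58.2°.

θ_z = 58.2°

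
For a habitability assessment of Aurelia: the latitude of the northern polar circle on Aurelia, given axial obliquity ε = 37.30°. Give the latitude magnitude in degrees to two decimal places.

The polar circle is the lowest latitude that experiences at least one full rotation of continuous daylight at the northern-summer solstice; it lies at |φ| = 90° − ε = 90° − 37.30° = 52.70°.

52.70°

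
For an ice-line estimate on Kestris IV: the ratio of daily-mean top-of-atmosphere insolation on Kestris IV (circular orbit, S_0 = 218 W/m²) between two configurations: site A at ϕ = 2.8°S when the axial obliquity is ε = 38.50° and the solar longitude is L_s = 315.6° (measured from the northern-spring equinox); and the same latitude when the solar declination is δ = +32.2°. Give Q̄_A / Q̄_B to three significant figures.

Q̄_A / Q̄_B ≈ 1.16

— Configuration A (ϕ=-2.8°):
Solar declination: sin δ = sin ε · sin L_s = sin 38.50° × sin 315.6° = -0.43555, so δ = -25.820°.
cos h₀ = −tan(-2.8°) tan(-25.820°) = -0.0237, h₀ = 1.5945 rad.
Bracket: h₀ sin ϕ sin δ + cos ϕ cos δ sin h₀ = 1.5945×-0.04885×-0.43555 + 0.99881×0.90016×0.99972 = 0.033926 + 0.898837 = 0.932763.
Q̄ = (S_0/π) × [bracket] = (218/π) × 0.932763 = 64.726 W/m².
— Configuration B (ϕ=-2.8°):
cos h₀ = −tan(-2.8°) tan(+32.200°) = 0.0308, h₀ = 1.5400 rad.
Bracket: h₀ sin ϕ sin δ + cos ϕ cos δ sin h₀ = 1.5400×-0.04885×0.53288 + 0.99881×0.84619×0.99953 = -0.040088 + 0.844786 = 0.804698.
Q̄ = (S_0/π) × [bracket] = (218/π) × 0.804698 = 55.839 W/m².
Ratio Q̄_A / Q̄_B = 64.726 / 55.839 = 1.159.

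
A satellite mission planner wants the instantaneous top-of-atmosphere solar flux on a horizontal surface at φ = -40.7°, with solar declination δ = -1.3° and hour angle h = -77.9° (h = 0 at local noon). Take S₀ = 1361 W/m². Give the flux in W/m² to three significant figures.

cos θ_z = sin φ sin δ + cos φ cos δ cos h = 0.014794 + 0.158878 = 0.173672.
Flux = S₀ · cos θ_z = 1361 × 0.173672 = 236.4 W/m².

236 W/m²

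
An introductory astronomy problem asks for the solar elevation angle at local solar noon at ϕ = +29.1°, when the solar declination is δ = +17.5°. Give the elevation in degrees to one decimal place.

78.4°

At local noon the hour angle is zero, so the zenith angle equals |ϕ − δ| = |+29.1° − (+17.500°)| = 11.600°.
Elevation = 90° − 11.600° = 78.4°.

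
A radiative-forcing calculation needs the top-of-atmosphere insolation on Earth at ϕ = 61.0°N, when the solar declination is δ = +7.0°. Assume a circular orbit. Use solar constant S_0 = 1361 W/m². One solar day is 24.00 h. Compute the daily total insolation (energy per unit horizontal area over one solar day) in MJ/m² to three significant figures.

24.7 MJ/m²

cos h₀ = −tan(+61.0°) tan(+7.000°) = -0.2215, h₀ = 1.7942 rad.
Bracket: h₀ sin ϕ sin δ + cos ϕ cos δ sin h₀ = 1.7942×0.87462×0.12187 + 0.48481×0.99255×0.97516 = 0.191244 + 0.469245 = 0.660489.
Q̄ = (S_0/π) × [bracket] = (1361/π) × 0.660489 = 286.14 W/m².
Daily total = Q̄ × 24.00 h × 3600 s/h = 286.14 × 24.00 × 3600 / 10⁶ = 24.72 MJ/m².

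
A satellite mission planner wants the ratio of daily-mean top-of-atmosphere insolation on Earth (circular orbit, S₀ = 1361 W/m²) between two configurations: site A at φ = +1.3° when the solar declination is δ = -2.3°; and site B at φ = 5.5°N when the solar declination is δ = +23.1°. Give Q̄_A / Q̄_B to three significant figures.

— Configuration A (φ=+1.3°):
cos H₀ = −tan(+1.3°) tan(-2.300°) = 0.0009, H₀ = 1.5699 rad.
Bracket: H₀ sin φ sin δ + cos φ cos δ sin H₀ = 1.5699×0.02269×-0.04013 + 0.99974×0.99919×1.00000 = -0.001429 + 0.998930 = 0.997501.
Q̄ = (S₀/π) × [bracket] = (1361/π) × 0.997501 = 432.14 W/m².
— Configuration B (φ=+5.5°):
cos H₀ = −tan(+5.5°) tan(+23.100°) = -0.0411, H₀ = 1.6119 rad.
Bracket: H₀ sin φ sin δ + cos φ cos δ sin H₀ = 1.6119×0.09585×0.39234 + 0.99540×0.91982×0.99916 = 0.060617 + 0.914820 = 0.975437.
Q̄ = (S₀/π) × [bracket] = (1361/π) × 0.975437 = 422.58 W/m².
Ratio Q̄_A / Q̄_B = 432.14 / 422.58 = 1.023.

Q̄_A / Q̄_B ≈ 1.02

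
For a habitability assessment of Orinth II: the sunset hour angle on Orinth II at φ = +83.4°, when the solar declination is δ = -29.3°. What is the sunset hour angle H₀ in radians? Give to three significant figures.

cos H₀ = −tan φ · tan δ = 4.8501 ≥ 1, so the host star never rises (polar night) and H₀ = 0.

H₀ = 0.00 rad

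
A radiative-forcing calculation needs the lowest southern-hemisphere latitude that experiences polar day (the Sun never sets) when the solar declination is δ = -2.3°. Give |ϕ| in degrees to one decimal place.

Polar day requires cos h₀ = −tan ϕ tan δ ≤ −1, i.e. tan ϕ tan δ ≥ 1.
The boundary is |tan ϕ| · |tan δ| = 1, so |ϕ| = 90° − |δ| = 90° − 2.3° = 87.7° in the southern hemisphere.

|ϕ| = 87.7°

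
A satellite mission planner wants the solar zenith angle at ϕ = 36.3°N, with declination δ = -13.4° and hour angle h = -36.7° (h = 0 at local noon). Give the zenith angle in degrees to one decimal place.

θ_z = 60.6°

cos θ_z = sin ϕ sin δ + cos ϕ cos δ cos h = -0.137198 + 0.628582 = 0.491384.
θ_z = arccos(0.491384) = 60.6°.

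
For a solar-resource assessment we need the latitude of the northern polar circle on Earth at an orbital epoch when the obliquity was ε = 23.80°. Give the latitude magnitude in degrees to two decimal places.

66.20°

The polar circle is the lowest latitude that experiences at least one full rotation of continuous daylight at the northern-summer solstice; it lies at |ϕ| = 90° − ε = 90° − 23.80° = 66.20°.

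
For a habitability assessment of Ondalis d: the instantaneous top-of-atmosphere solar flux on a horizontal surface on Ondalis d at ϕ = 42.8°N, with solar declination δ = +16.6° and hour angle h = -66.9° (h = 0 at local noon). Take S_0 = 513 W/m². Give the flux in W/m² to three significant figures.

241 W/m²

cos θ_z = sin ϕ sin δ + cos ϕ cos δ cos h = 0.194108 + 0.275872 = 0.469980.
Flux = S_0 · cos θ_z = 513 × 0.469980 = 241.1 W/m².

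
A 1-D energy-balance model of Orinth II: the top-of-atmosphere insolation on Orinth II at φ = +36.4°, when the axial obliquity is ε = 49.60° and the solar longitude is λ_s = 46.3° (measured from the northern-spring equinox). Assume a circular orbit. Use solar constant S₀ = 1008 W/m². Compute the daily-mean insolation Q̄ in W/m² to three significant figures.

Solar declination: sin δ = sin ε · sin λ_s = sin 49.60° × sin 46.3° = 0.55057, so δ = +33.406°.
cos H₀ = −tan(+36.4°) tan(+33.406°) = -0.4862, H₀ = 2.0786 rad.
Bracket: H₀ sin φ sin δ + cos φ cos δ sin H₀ = 2.0786×0.59342×0.55057 + 0.80489×0.83479×0.87382 = 0.679119 + 0.587132 = 1.266251.
Q̄ = (S₀/π) × [bracket] = (1008/π) × 1.266251 = 406.3 W/m².

Q̄ ≈ 406 W/m²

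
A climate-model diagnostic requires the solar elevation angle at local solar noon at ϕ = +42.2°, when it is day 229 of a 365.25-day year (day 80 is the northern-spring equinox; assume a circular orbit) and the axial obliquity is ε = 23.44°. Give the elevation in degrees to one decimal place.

60.4°

Solar longitude: L_s = 360° × (229 − 80)/365.25 = 146.858°.
sin δ = sin 23.44° × sin 146.858° = 0.21748, so δ = +12.561°.
At local noon the hour angle is zero, so the zenith angle equals |ϕ − δ| = |+42.2° − (+12.561°)| = 29.639°.
Elevation = 90° − 29.639° = 60.4°.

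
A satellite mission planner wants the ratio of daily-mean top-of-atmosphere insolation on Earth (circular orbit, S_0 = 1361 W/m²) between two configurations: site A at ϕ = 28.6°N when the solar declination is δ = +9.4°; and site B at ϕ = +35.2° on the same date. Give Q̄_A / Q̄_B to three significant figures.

Q̄_A / Q̄_B ≈ 1.03

— Configuration A (ϕ=+28.6°):
cos h₀ = −tan(+28.6°) tan(+9.400°) = -0.0903, h₀ = 1.6612 rad.
Bracket: h₀ sin ϕ sin δ + cos ϕ cos δ sin h₀ = 1.6612×0.47869×0.16333 + 0.87798×0.98657×0.99592 = 0.129880 + 0.862655 = 0.992535.
Q̄ = (S_0/π) × [bracket] = (1361/π) × 0.992535 = 429.99 W/m².
— Configuration B (ϕ=+35.2°):
cos h₀ = −tan(+35.2°) tan(+9.400°) = -0.1168, h₀ = 1.6878 rad.
Bracket: h₀ sin ϕ sin δ + cos ϕ cos δ sin h₀ = 1.6878×0.57643×0.16333 + 0.81714×0.98657×0.99316 = 0.158904 + 0.800652 = 0.959556.
Q̄ = (S_0/π) × [bracket] = (1361/π) × 0.959556 = 415.70 W/m².
Ratio Q̄_A / Q̄_B = 429.99 / 415.70 = 1.034.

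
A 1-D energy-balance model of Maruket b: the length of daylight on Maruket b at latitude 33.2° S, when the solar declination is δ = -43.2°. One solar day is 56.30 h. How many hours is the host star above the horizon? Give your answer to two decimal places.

cos H₀ = −tan φ · tan δ = −tan(-33.2°) × tan(-43.200°) = -0.6145, so H₀ = 2.2326 rad = 127.92°.
Daylight = 2H₀/(2π) × 56.30 h = (2.2326/π) × 56.30 = 40.01 h.

40.01 h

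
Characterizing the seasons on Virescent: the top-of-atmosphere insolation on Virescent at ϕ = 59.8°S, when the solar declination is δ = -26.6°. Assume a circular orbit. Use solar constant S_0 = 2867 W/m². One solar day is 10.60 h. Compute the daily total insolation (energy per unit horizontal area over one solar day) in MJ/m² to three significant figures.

cos h₀ = −tan(-59.8°) tan(-26.600°) = -0.8604, h₀ = 2.6068 rad.
Bracket: h₀ sin ϕ sin δ + cos ϕ cos δ sin h₀ = 2.6068×-0.86427×-0.44776 + 0.50302×0.89415×0.50963 = 1.008794 + 0.229219 = 1.238013.
Q̄ = (S_0/π) × [bracket] = (2867/π) × 1.238013 = 1129.8 W/m².
Daily total = Q̄ × 10.60 h × 3600 s/h = 1129.8 × 10.60 × 3600 / 10⁶ = 43.11 MJ/m².

43.1 MJ/m²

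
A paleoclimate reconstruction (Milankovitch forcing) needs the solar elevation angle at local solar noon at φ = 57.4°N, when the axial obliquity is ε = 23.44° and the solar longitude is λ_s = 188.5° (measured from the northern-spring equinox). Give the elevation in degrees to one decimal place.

Solar declination: sin δ = sin ε · sin λ_s = sin 23.44° × sin 188.5° = -0.05880, so δ = -3.371°.
At local noon the hour angle is zero, so the zenith angle equals |φ − δ| = |+57.4° − (-3.371°)| = 60.771°.
Elevation = 90° − 60.771° = 29.2°.

29.2°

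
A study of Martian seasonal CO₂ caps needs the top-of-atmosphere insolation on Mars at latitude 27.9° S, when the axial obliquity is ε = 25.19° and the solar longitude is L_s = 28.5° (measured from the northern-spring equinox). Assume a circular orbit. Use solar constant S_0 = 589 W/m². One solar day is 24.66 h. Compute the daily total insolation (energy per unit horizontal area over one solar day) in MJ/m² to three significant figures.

Solar declination: sin δ = sin ε · sin L_s = sin 25.19° × sin 28.5° = 0.20309, so δ = +11.718°.
cos h₀ = −tan(-27.9°) tan(+11.718°) = 0.1098, h₀ = 1.4608 rad.
Bracket: h₀ sin ϕ sin δ + cos ϕ cos δ sin h₀ = 1.4608×-0.46793×0.20309 + 0.88377×0.97916×0.99395 = -0.138823 + 0.860117 = 0.721294.
Q̄ = (S_0/π) × [bracket] = (589/π) × 0.721294 = 135.23 W/m².
Daily total = Q̄ × 24.66 h × 3600 s/h = 135.23 × 24.66 × 3600 / 10⁶ = 12.01 MJ/m².

12.0 MJ/m²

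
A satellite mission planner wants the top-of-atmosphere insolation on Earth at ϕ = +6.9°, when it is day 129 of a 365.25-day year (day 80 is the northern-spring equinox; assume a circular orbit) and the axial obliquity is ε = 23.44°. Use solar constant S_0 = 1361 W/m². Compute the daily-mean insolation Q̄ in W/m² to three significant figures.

Q̄ ≈ 435 W/m²

Solar longitude: L_s = 360° × (129 − 80)/365.25 = 48.296°.
sin δ = sin 23.44° × sin 48.296° = 0.29698, so δ = +17.277°.
cos h₀ = −tan(+6.9°) tan(+17.277°) = -0.0376, h₀ = 1.6084 rad.
Bracket: h₀ sin ϕ sin δ + cos ϕ cos δ sin h₀ = 1.6084×0.12014×0.29698 + 0.99276×0.95488×0.99929 = 0.057386 + 0.947294 = 1.004680.
Q̄ = (S_0/π) × [bracket] = (1361/π) × 1.004680 = 435.2 W/m².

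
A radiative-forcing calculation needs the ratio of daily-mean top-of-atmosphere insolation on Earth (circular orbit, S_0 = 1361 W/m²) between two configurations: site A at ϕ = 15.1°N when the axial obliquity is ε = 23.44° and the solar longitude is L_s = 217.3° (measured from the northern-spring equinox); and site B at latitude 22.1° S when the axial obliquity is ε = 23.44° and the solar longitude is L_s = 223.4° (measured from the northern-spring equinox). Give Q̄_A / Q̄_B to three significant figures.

— Configuration A (ϕ=+15.1°):
Solar declination: sin δ = sin ε · sin L_s = sin 23.44° × sin 217.3° = -0.24106, so δ = -13.949°.
cos h₀ = −tan(+15.1°) tan(-13.949°) = 0.0670, h₀ = 1.5037 rad.
Bracket: h₀ sin ϕ sin δ + cos ϕ cos δ sin h₀ = 1.5037×0.26050×-0.24106 + 0.96547×0.97051×0.99775 = -0.094427 + 0.934890 = 0.840463.
Q̄ = (S_0/π) × [bracket] = (1361/π) × 0.840463 = 364.11 W/m².
— Configuration B (ϕ=-22.1°):
Solar declination: sin δ = sin ε · sin L_s = sin 23.44° × sin 223.4° = -0.27332, so δ = -15.862°.
cos h₀ = −tan(-22.1°) tan(-15.862°) = -0.1154, h₀ = 1.6864 rad.
Bracket: h₀ sin ϕ sin δ + cos ϕ cos δ sin h₀ = 1.6864×-0.37622×-0.27332 + 0.92653×0.96192×0.99332 = 0.173410 + 0.885294 = 1.058704.
Q̄ = (S_0/π) × [bracket] = (1361/π) × 1.058704 = 458.65 W/m².
Ratio Q̄_A / Q̄_B = 364.11 / 458.65 = 0.7939.

Q̄_A / Q̄_B ≈ 0.794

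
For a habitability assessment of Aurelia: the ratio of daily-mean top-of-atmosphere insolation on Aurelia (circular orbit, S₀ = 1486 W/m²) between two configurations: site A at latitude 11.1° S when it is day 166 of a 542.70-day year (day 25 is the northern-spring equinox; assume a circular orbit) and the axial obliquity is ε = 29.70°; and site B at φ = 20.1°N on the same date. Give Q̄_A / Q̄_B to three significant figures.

— Configuration A (φ=-11.1°):
Solar longitude: λ_s = 360° × (166 − 25)/542.70 = 93.532°.
sin δ = sin 29.70° × sin 93.532° = 0.49452, so δ = +29.638°.
cos H₀ = −tan(-11.1°) tan(+29.638°) = 0.1116, H₀ = 1.4589 rad.
Bracket: H₀ sin φ sin δ + cos φ cos δ sin H₀ = 1.4589×-0.19252×0.49452 + 0.98129×0.86917×0.99375 = -0.138895 + 0.847577 = 0.708682.
Q̄ = (S₀/π) × [bracket] = (1486/π) × 0.708682 = 335.21 W/m².
— Configuration B (φ=+20.1°):
cos H₀ = −tan(+20.1°) tan(+29.638°) = -0.2082, H₀ = 1.7805 rad.
Bracket: H₀ sin φ sin δ + cos φ cos δ sin H₀ = 1.7805×0.34366×0.49452 + 0.93909×0.86917×0.97808 = 0.302590 + 0.798337 = 1.100927.
Q̄ = (S₀/π) × [bracket] = (1486/π) × 1.100927 = 520.75 W/m².
Ratio Q̄_A / Q̄_B = 335.21 / 520.75 = 0.6437.

Q̄_A / Q̄_B ≈ 0.644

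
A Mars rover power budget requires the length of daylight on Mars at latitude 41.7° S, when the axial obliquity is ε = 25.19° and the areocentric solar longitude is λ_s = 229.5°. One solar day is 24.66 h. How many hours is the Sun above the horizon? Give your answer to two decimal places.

14.76 h

sin δ = sin 25.19° × sin 229.5° = -0.32365, so δ = -18.884°.
cos H₀ = −tan φ · tan δ = −tan(-41.7°) × tan(-18.884°) = -0.3048, so H₀ = 1.8805 rad = 107.74°.
Daylight = 2H₀/(2π) × 24.66 h = (1.8805/π) × 24.66 = 14.76 h.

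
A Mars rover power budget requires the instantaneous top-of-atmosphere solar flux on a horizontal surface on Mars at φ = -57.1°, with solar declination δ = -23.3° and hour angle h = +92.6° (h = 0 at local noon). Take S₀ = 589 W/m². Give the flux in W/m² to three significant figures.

182 W/m²

cos θ_z = sin φ sin δ + cos φ cos δ cos h = 0.332108 + -0.022631 = 0.309477.
Flux = S₀ · cos θ_z = 589 × 0.309477 = 182.3 W/m².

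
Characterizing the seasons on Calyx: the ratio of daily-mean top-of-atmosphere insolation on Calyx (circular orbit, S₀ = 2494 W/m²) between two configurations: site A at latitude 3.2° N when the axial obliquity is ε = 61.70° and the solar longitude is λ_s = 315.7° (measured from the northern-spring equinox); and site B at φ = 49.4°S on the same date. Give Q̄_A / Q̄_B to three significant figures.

Q̄_A / Q̄_B ≈ 0.496

— Configuration A (φ=+3.2°):
Solar declination: sin δ = sin ε · sin λ_s = sin 61.70° × sin 315.7° = -0.61494, so δ = -37.947°.
cos H₀ = −tan(+3.2°) tan(-37.947°) = 0.0436, H₀ = 1.5272 rad.
Bracket: H₀ sin φ sin δ + cos φ cos δ sin H₀ = 1.5272×0.05582×-0.61494 + 0.99844×0.78857×0.99905 = -0.052423 + 0.786592 = 0.734169.
Q̄ = (S₀/π) × [bracket] = (2494/π) × 0.734169 = 582.83 W/m².
— Configuration B (φ=-49.4°):
cos H₀ = −tan(-49.4°) tan(-37.947°) = -0.9098, H₀ = 2.7136 rad.
Bracket: H₀ sin φ sin δ + cos φ cos δ sin H₀ = 2.7136×-0.75927×-0.61494 + 0.65077×0.78857×0.41500 = 1.266995 + 0.212969 = 1.479964.
Q̄ = (S₀/π) × [bracket] = (2494/π) × 1.479964 = 1174.9 W/m².
Ratio Q̄_A / Q̄_B = 582.83 / 1174.9 = 0.4961.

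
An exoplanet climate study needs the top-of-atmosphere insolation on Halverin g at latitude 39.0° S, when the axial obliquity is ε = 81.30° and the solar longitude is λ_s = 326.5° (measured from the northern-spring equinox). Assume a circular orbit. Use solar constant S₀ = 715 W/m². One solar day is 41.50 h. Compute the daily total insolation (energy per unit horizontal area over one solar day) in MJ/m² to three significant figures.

Solar declination: sin δ = sin ε · sin λ_s = sin 81.30° × sin 326.5° = -0.54559, so δ = -33.065°.
cos H₀ = −tan(-39.0°) tan(-33.065°) = -0.5272, H₀ = 2.1261 rad.
Bracket: H₀ sin φ sin δ + cos φ cos δ sin H₀ = 2.1261×-0.62932×-0.54559 + 0.77715×0.83805×0.84975 = 0.729998 + 0.553434 = 1.283432.
Q̄ = (S₀/π) × [bracket] = (715/π) × 1.283432 = 292.10 W/m².
Daily total = Q̄ × 41.50 h × 3600 s/h = 292.10 × 41.50 × 3600 / 10⁶ = 43.64 MJ/m².

43.6 MJ/m²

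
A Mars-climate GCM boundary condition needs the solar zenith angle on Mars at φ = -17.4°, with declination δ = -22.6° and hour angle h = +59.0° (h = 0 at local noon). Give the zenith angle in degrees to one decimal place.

cos θ_z = sin φ sin δ + cos φ cos δ cos h = 0.114920 + 0.453730 = 0.568650.
θ_z = arccos(0.568650) = 55.3°.

θ_z = 55.3°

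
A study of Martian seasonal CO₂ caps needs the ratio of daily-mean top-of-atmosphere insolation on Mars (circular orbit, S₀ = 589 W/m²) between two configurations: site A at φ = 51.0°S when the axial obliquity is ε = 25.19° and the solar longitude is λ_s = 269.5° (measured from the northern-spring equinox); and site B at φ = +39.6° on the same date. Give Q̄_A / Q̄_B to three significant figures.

— Configuration A (φ=-51.0°):
Solar declination: sin δ = sin ε · sin λ_s = sin 25.19° × sin 269.5° = -0.42561, so δ = -25.189°.
cos H₀ = −tan(-51.0°) tan(-25.189°) = -0.5808, H₀ = 2.1905 rad.
Bracket: H₀ sin φ sin δ + cos φ cos δ sin H₀ = 2.1905×-0.77715×-0.42561 + 0.62932×0.90491×0.81404 = 0.724536 + 0.463578 = 1.188114.
Q̄ = (S₀/π) × [bracket] = (589/π) × 1.188114 = 222.75 W/m².
— Configuration B (φ=+39.6°):
cos H₀ = −tan(+39.6°) tan(-25.189°) = 0.3891, H₀ = 1.1712 rad.
Bracket: H₀ sin φ sin δ + cos φ cos δ sin H₀ = 1.1712×0.63742×-0.42561 + 0.77051×0.90491×0.92120 = -0.317738 + 0.642300 = 0.324562.
Q̄ = (S₀/π) × [bracket] = (589/π) × 0.324562 = 60.850 W/m².
Ratio Q̄_A / Q̄_B = 222.75 / 60.850 = 3.661.

Q̄_A / Q̄_B ≈ 3.66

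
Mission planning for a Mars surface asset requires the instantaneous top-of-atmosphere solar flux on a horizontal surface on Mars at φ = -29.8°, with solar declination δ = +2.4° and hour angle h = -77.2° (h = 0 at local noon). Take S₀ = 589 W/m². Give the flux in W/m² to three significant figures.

cos θ_z = sin φ sin δ + cos φ cos δ cos h = -0.020811 + 0.192083 = 0.171272.
Flux = S₀ · cos θ_z = 589 × 0.171272 = 100.9 W/m².

101 W/m²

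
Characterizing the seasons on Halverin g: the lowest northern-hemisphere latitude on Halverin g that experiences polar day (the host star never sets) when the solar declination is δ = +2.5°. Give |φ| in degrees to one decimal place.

|φ| = 87.5°

Polar day requires cos H₀ = −tan φ tan δ ≤ −1, i.e. tan φ tan δ ≥ 1.
The boundary is |tan φ| · |tan δ| = 1, so |φ| = 90° − |δ| = 90° − 2.5° = 87.5° in the northern hemisphere.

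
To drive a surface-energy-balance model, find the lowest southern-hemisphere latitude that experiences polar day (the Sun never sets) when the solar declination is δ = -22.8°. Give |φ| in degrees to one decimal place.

|φ| = 67.2°

Polar day requires cos H₀ = −tan φ tan δ ≤ −1, i.e. tan φ tan δ ≥ 1.
The boundary is |tan φ| · |tan δ| = 1, so |φ| = 90° − |δ| = 90° − 22.8° = 67.2° in the southern hemisphere.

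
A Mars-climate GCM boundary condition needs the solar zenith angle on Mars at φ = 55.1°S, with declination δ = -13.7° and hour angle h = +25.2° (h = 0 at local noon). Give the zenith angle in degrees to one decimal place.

θ_z = 45.8°

cos θ_z = sin φ sin δ + cos φ cos δ cos h = 0.194243 + 0.502964 = 0.697207.
θ_z = arccos(0.697207) = 45.8°.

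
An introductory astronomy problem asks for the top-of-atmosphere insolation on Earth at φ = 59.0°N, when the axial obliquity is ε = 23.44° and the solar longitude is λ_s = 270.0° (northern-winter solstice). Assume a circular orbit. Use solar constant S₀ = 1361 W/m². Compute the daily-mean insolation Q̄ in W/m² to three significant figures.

Solar declination: sin δ = sin ε · sin λ_s = sin 23.44° × sin 270.0° = -0.39779, so δ = -23.440°.
cos H₀ = −tan(+59.0°) tan(-23.440°) = 0.7216, H₀ = 0.7647 rad.
Bracket: H₀ sin φ sin δ + cos φ cos δ sin H₀ = 0.7647×0.85717×-0.39779 + 0.51504×0.91748×0.69233 = -0.260743 + 0.327153 = 0.066410.
Q̄ = (S₀/π) × [bracket] = (1361/π) × 0.066410 = 28.77 W/m².

Q̄ ≈ 28.8 W/m²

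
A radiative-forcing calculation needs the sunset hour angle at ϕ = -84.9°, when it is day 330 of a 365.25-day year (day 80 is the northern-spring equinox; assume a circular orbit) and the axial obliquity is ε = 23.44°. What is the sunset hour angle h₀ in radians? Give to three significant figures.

Solar longitude: L_s = 360° × (330 − 80)/365.25 = 246.407°.
sin δ = sin 23.44° × sin 246.407° = -0.36454, so δ = -21.379°.
Sunrise equation: cos h₀ = −tan ϕ · tan δ = -4.3864 ≤ −1, so the Sun never sets (polar day) and h₀ = π.

h₀ = 3.14 rad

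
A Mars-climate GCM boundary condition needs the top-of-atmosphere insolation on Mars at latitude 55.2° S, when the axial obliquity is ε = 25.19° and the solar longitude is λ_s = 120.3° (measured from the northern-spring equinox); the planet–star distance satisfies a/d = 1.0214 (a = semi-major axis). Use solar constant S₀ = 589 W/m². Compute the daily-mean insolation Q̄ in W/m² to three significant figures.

Solar declination: sin δ = sin ε · sin λ_s = sin 25.19° × sin 120.3° = 0.36748, so δ = +21.560°.
cos H₀ = −tan(-55.2°) tan(+21.560°) = 0.5685, H₀ = 0.9661 rad.
Bracket: H₀ sin φ sin δ + cos φ cos δ sin H₀ = 0.9661×-0.82115×0.36748 + 0.57071×0.93003×0.82268 = -0.291527 + 0.436660 = 0.145133.
Inverse-square distance factor (a/d)² = 1.0214² = 1.043258.
Q̄ = (S₀/π) × 1.043258 × [bracket] = (589/π) × 1.043258 × 0.145133 = 28.39 W/m².

Q̄ ≈ 28.4 W/m²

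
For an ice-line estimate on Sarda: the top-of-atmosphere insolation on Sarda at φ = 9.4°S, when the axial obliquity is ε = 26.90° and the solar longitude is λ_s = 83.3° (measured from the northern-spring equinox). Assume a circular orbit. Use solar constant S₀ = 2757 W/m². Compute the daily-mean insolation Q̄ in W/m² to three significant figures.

Solar declination: sin δ = sin ε · sin λ_s = sin 26.90° × sin 83.3° = 0.44934, so δ = +26.702°.
cos H₀ = −tan(-9.4°) tan(+26.702°) = 0.0833, H₀ = 1.4874 rad.
Bracket: H₀ sin φ sin δ + cos φ cos δ sin H₀ = 1.4874×-0.16333×0.44934 + 0.98657×0.89336×0.99653 = -0.109161 + 0.878304 = 0.769143.
Q̄ = (S₀/π) × [bracket] = (2757/π) × 0.769143 = 675.0 W/m².

Q̄ ≈ 675 W/m²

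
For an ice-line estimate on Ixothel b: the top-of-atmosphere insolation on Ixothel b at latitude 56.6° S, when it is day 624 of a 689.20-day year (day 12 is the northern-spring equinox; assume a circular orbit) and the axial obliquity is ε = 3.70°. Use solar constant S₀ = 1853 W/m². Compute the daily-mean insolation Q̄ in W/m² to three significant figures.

Solar longitude: λ_s = 360° × (624 − 12)/689.20 = 319.675°.
sin δ = sin 3.70° × sin 319.675° = -0.04176, so δ = -2.393°.
cos H₀ = −tan(-56.6°) tan(-2.393°) = -0.0634, H₀ = 1.6342 rad.
Bracket: H₀ sin φ sin δ + cos φ cos δ sin H₀ = 1.6342×-0.83485×-0.04176 + 0.55048×0.99913×0.99799 = 0.056974 + 0.548896 = 0.605870.
Q̄ = (S₀/π) × [bracket] = (1853/π) × 0.605870 = 357.4 W/m².

Q̄ ≈ 357 W/m²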